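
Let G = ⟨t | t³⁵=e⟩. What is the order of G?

G is generated by a single element, so G is cyclic. The relator gives t³⁵ = e and no smaller power is forced to be e, so the 35 powers {e, t, t², t³, t⁴, t⁵, t⁶, t⁷, t⁸, t⁹, t²², t²³, t²¹, t²⁰, t²⁴, t²⁵, t²⁶, t²⁷, t²⁸, t²⁹, t³², t³³, t³¹, t³⁰, t³⁴, t¹², t¹³, t¹¹, t¹⁰, t¹⁴, t¹⁵, t¹⁶, t¹⁷, t¹⁸, t¹⁹} are distinct. Hence |G| = 35.

Answer: 35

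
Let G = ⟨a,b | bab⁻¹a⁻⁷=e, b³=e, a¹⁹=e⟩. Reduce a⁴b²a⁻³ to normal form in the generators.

Multiply left to right, reducing at each step:
  (a⁴) · b² = a⁴b²
  (a⁴b²) · a⁻³ = a⁹b²

Answer: a⁹b²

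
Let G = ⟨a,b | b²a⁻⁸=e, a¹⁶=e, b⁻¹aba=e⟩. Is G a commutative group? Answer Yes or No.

a·b = ab but b·a = a⁷b⁻¹, so a·b ≠ b·a and G is not abelian.

Answer: No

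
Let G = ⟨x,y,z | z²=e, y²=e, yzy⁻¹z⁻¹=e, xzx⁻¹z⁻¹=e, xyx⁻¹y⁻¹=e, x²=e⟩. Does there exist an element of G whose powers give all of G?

|G| = 8, but the maximum element order in G is 2 < 8. No single element generates all of G, so G is not cyclic.

Answer: No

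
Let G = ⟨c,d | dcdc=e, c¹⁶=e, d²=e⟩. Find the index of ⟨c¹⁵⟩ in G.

First find ord(c¹⁵) by computing successive powers:
  (c¹⁵)¹ = c¹⁵, (c¹⁵)² = c¹⁴, (c¹⁵)³ = c¹³, (c¹⁵)⁴ = c¹², (c¹⁵)⁵ = c¹¹, (c¹⁵)⁶ = c¹⁰, (c¹⁵)⁷ = c⁹, (c¹⁵)⁸ = c⁸, (c¹⁵)⁹ = c⁷, (c¹⁵)¹⁰ = c⁶, (c¹⁵)¹¹ = c⁵, (c¹⁵)¹² = c⁴, (c¹⁵)¹³ = c³, (c¹⁵)¹⁴ = c², (c¹⁵)¹⁵ = c, (c¹⁵)¹⁶ = e.
So |⟨c¹⁵⟩| = ord(c¹⁵) = 16. With |G| = 32, by Lagrange [G : ⟨c¹⁵⟩] = 32/16 = 2.

Answer: 2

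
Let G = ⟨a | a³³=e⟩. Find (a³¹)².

Compute successive powers of (a³¹), reducing at each step:
  (a³¹)²: (a³¹) · a³¹ = a²⁹

Answer: a²⁹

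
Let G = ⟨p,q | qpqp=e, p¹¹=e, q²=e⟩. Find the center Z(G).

An element z ∈ Z(G) iff z commutes with every generator.
For example e is central: e·p = p = p·e; e·q = q = q·e.
Whereas p ∉ Z(G) since p·q = pq ≠ p¹⁰q = q·p.
Checking each of the 22 elements this way gives Z(G) = {e}, of order 1.

Answer: {e}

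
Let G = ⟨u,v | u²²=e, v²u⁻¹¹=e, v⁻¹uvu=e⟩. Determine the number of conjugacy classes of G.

The conjugacy classes (representative and size) are:
  [e] (size 1), [u²¹] (size 2), [u²] (size 2), [u³] (size 2), [u¹⁸] (size 2), [u¹⁷] (size 2), [u⁶] (size 2), [u⁷] (size 2), [u⁸] (size 2), [u¹³] (size 2), [u¹²] (size 2), [u¹¹] (size 1), [u¹⁰v] (size 11), [u⁷v] (size 11).
Class equation: 1 + 2 + 2 + 2 + 2 + 2 + 2 + 2 + 2 + 2 + 2 + 1 + 11 + 11 = 44 = |G|. So G has 14 conjugacy classes.

Answer: 14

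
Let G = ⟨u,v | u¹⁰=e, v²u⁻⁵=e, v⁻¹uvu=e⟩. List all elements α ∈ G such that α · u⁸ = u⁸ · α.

⟨u⁸⟩ ⊆ C_G(u⁸) since powers of u⁸ commute with u⁸; so |C_G(u⁸)| ≥ |⟨u⁸⟩| = 5.
By orbit–stabilizer, |C_G(u⁸)| = |G| / |conj. class of u⁸| = 20 / 2 = 10.
The 10 elements commuting with u⁸ are {e, u, u², u³, u⁴, u⁵, u⁶, u⁷, u⁸, u⁹}.

Answer: {e, u, u², u³, u⁴, u⁵, u⁶, u⁷, u⁸, u⁹}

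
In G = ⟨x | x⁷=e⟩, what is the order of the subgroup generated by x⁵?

|⟨x⁵⟩| equals the order of x⁵. Compute successive powers until reaching e:
  (x⁵)¹ = x⁵, (x⁵)² = x³, (x⁵)³ = x, (x⁵)⁴ = x⁶, (x⁵)⁵ = x⁴, (x⁵)⁶ = x², (x⁵)⁷ = e.
The smallest positive k with (x⁵)ᵏ = e is 7, so |⟨x⁵⟩| = 7.

Answer: 7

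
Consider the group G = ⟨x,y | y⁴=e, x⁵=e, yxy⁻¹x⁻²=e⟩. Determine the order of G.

Enumerate words in the generators, reducing via the relations: the distinct elements are
  {e, x, y, xy, x², x³, x⁴, y², y³, xy², xy³, x²y, x³y, x⁴y, x²y², x²y³, x³y², x³y³, x⁴y², x⁴y³}.
No further products give new elements, so |G| = 20.

Answer: 20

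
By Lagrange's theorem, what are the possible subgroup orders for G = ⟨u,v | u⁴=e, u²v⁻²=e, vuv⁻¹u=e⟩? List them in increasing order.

|G| = 8 = 2³. By Lagrange's theorem the order of any subgroup divides 8; the divisors of 8 are 1, 2, 4, 8.

Answer: 1, 2, 4, 8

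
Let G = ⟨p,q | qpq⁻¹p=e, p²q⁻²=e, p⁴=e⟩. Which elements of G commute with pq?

⟨pq⟩ ⊆ C_G(pq) since powers of pq commute with pq; so |C_G(pq)| ≥ |⟨pq⟩| = 4.
By orbit–stabilizer, |C_G(pq)| = |G| / |conj. class of pq| = 8 / 2 = 4.
The 4 elements commuting with pq are {e, p², pq⁻¹, pq}.

Answer: {e, p², pq⁻¹, pq}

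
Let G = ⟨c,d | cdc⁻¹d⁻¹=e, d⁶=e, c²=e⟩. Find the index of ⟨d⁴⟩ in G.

First find ord(d⁴) by computing successive powers:
  (d⁴)¹ = d⁴, (d⁴)² = d², (d⁴)³ = e.
So |⟨d⁴⟩| = ord(d⁴) = 3. With |G| = 12, by Lagrange [G : ⟨d⁴⟩] = 12/3 = 4.

Answer: 4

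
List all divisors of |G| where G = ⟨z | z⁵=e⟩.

|G| = 5 = 5. By Lagrange's theorem the order of any subgroup divides 5; the divisors of 5 are 1, 5.

Answer: 1, 5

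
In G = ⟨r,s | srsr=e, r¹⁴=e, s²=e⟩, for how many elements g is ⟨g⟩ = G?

⟨g⟩ = G would require ord(g) = |G| = 28, but the maximum element order in G is 14 < 28. So G is not cyclic and no single element generates it: the count is 0.

Answer: 0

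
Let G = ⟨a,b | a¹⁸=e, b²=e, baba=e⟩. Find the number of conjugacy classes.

The conjugacy classes (representative and size) are:
  [e] (size 1), [a] (size 2), [a²] (size 2), [a³] (size 2), [a¹⁴] (size 2), [a⁵] (size 2), [a¹²] (size 2), [a⁷] (size 2), [a¹⁰] (size 2), [a⁹] (size 1), [a¹⁰b] (size 9), [ab] (size 9).
Class equation: 1 + 2 + 2 + 2 + 2 + 2 + 2 + 2 + 2 + 1 + 9 + 9 = 36 = |G|. So G has 12 conjugacy classes.

Answer: 12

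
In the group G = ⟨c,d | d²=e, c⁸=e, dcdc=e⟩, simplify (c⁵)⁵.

Compute successive powers of (c⁵), reducing at each step:
  (c⁵)²: (c⁵) · c⁵ = c²
  (c⁵)³: (c²) · c⁵ = c⁷
  (c⁵)⁴: (c⁷) · c⁵ = c⁴
  (c⁵)⁵: (c⁴) · c⁵ = c

Answer: c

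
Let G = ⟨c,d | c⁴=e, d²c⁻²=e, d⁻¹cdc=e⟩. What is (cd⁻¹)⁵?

Compute successive powers of (cd⁻¹), reducing at each step:
  (cd⁻¹)²: (cd⁻¹) · c = d⁻¹;   (d⁻¹) · d⁻¹ = c²
  (cd⁻¹)³: (c²) · c = c³;   (c³) · d⁻¹ = cd
  (cd⁻¹)⁴: (cd) · c = d;   d · d⁻¹ = e
  (cd⁻¹)⁵: e · c = c;   c · d⁻¹ = cd⁻¹

Answer: cd⁻¹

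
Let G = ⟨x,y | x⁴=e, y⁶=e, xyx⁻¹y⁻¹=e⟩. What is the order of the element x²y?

Compute successive powers until reaching e:
  (x²y)¹ = x²y, (x²y)² = y², (x²y)³ = x²y³, (x²y)⁴ = y⁴, (x²y)⁵ = x²y⁵, (x²y)⁶ = e.
The smallest positive k with (x²y)ᵏ = e is 6.

Answer: 6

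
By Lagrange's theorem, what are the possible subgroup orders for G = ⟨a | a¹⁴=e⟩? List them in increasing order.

|G| = 14 = 2 · 7. By Lagrange's theorem the order of any subgroup divides 14; the divisors of 14 are 1, 2, 7, 14.

Answer: 1, 2, 7, 14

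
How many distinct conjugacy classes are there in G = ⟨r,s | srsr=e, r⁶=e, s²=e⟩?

The conjugacy classes (representative and size) are:
  [e] (size 1), [r⁵] (size 2), [r⁴] (size 2), [r³] (size 1), [s] (size 3), [r³s] (size 3).
Class equation: 1 + 2 + 2 + 1 + 3 + 3 = 12 = |G|. So G has 6 conjugacy classes.

Answer: 6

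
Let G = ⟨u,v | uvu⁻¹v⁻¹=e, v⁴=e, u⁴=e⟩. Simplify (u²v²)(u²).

Compute (u²v²) · (u²) by multiplying left to right and reducing via the relations at each step:
  (u²v²) · u² = v²

Answer: v²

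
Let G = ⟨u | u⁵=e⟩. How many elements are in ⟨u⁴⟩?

|⟨u⁴⟩| equals the order of u⁴. Compute successive powers until reaching e:
  (u⁴)¹ = u⁴, (u⁴)² = u³, (u⁴)³ = u², (u⁴)⁴ = u, (u⁴)⁵ = e.
The smallest positive k with (u⁴)ᵏ = e is 5, so |⟨u⁴⟩| = 5.

Answer: 5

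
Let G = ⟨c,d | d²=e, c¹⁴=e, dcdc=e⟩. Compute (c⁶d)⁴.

Compute successive powers of (c⁶d), reducing at each step:
  (c⁶d)²: (c⁶d) · c⁶ = d;   d · d = e
  (c⁶d)³: e · c⁶ = c⁶;   (c⁶) · d = c⁶d
  (c⁶d)⁴: (c⁶d) · c⁶ = d;   d · d = e

Answer: e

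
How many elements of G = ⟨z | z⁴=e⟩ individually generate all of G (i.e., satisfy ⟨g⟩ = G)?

G is cyclic of order 4. An element generates G iff its order is 4, and a cyclic group of order 4 has exactly φ(4) = 2 such elements.

Answer: 2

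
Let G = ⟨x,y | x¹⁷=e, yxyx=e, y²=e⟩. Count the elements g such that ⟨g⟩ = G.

⟨g⟩ = G would require ord(g) = |G| = 34, but the maximum element order in G is 17 < 34. So G is not cyclic and no single element generates it: the count is 0.

Answer: 0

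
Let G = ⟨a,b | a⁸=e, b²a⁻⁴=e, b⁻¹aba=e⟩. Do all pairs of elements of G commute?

a·b = ab but b·a = a³b⁻¹, so a·b ≠ b·a and G is not abelian.

Answer: No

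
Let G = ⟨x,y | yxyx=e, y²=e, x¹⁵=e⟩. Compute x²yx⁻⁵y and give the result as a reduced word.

Multiply left to right, reducing at each step:
  (x²) · y = x²y
  (x²y) · x⁻⁵ = x⁷y
  (x⁷y) · y = x⁷

Answer: x⁷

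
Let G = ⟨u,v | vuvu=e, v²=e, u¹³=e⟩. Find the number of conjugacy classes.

The conjugacy classes (representative and size) are:
  [e] (size 1), [u¹²] (size 2), [u¹¹] (size 2), [u³] (size 2), [u⁴] (size 2), [u⁸] (size 2), [u⁶] (size 2), [v] (size 13).
Class equation: 1 + 2 + 2 + 2 + 2 + 2 + 2 + 13 = 26 = |G|. So G has 8 conjugacy classes.

Answer: 8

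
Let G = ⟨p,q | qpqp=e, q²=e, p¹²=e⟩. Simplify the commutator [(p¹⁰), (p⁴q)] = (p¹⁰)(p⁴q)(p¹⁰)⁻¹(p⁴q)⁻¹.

[(p¹⁰), (p⁴q)] = (p¹⁰)·(p⁴q)·(p¹⁰)⁻¹·(p⁴q)⁻¹.
  (p¹⁰) · (p⁴q) = p²q
  (p²q) · (p²) = q
  q · (p⁴q) = p⁸

Answer: p⁸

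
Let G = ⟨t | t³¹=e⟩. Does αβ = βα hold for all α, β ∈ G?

G has a single generator, so G is cyclic and hence abelian.

Answer: Yes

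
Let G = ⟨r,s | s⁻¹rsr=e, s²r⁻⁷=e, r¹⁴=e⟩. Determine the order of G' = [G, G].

G' = [G, G] is generated by all commutators. The generator-pair commutators are: [r, s] = r².
The subgroup they normally generate is {e, r², r⁴, r⁶, r⁸, r¹⁰, r¹²}, of order 7.
Check: |G/G'| = 28/7 = 4 is the order of the abelianisation.

Answer: 7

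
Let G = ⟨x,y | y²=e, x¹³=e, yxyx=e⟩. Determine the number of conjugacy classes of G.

The conjugacy classes (representative and size) are:
  [e] (size 1), [x¹²] (size 2), [x¹¹] (size 2), [x³] (size 2), [x⁴] (size 2), [x⁸] (size 2), [x⁶] (size 2), [y] (size 13).
Class equation: 1 + 2 + 2 + 2 + 2 + 2 + 2 + 13 = 26 = |G|. So G has 8 conjugacy classes.

Answer: 8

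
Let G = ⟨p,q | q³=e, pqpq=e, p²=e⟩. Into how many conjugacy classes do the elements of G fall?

The conjugacy classes (representative and size) are:
  [e] (size 1), [pq²] (size 3), [q²] (size 2).
Class equation: 1 + 3 + 2 = 6 = |G|. So G has 3 conjugacy classes.

Answer: 3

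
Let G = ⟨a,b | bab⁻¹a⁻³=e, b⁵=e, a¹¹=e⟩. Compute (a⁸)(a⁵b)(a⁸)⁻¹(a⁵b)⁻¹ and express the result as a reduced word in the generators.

[(a⁸), (a⁵b)] = (a⁸)·(a⁵b)·(a⁸)⁻¹·(a⁵b)⁻¹.
  (a⁸) · (a⁵b) = a²b
  (a²b) · (a³) = b
  b · (a²b⁴) = a⁶

Answer: a⁶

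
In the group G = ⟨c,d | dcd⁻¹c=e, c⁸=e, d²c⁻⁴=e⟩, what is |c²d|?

Compute successive powers until reaching e:
  (c²d)¹ = c²d, (c²d)² = c⁴, (c²d)³ = c²d⁻¹, (c²d)⁴ = e.
The smallest positive k with (c²d)ᵏ = e is 4.

Answer: 4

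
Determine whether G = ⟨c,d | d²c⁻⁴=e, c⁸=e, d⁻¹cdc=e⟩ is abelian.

c·d = cd but d·c = c³d⁻¹, so c·d ≠ d·c and G is not abelian.

Answer: No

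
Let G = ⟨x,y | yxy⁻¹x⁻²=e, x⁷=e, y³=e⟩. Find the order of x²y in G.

Compute successive powers until reaching e:
  (x²y)¹ = x²y, (x²y)² = x⁶y², (x²y)³ = e.
The smallest positive k with (x²y)ᵏ = e is 3.

Answer: 3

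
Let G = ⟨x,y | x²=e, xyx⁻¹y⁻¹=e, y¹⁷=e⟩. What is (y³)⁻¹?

The order of (y³) is 17 (smallest k with (y³)ᵏ = e), so (y³)⁻¹ = (y³)¹⁶ = y¹⁴.
Check: (y³) · (y¹⁴) → (y³) · y¹⁴ = e, giving e as required.

Answer: y¹⁴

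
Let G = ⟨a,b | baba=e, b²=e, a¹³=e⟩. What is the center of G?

An element z ∈ Z(G) iff z commutes with every generator.
For example e is central: e·a = a = a·e; e·b = b = b·e.
Whereas a ∉ Z(G) since a·b = ab ≠ a¹²b = b·a.
Checking each of the 26 elements this way gives Z(G) = {e}, of order 1.

Answer: {e}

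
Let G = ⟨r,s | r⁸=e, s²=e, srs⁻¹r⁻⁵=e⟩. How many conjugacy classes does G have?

The conjugacy classes (representative and size) are:
  [e] (size 1), [r⁵] (size 2), [r²] (size 1), [r⁷] (size 2), [r⁴] (size 1), [r⁶] (size 1), [s] (size 2), [r⁵s] (size 2), [r²s] (size 2), [r³s] (size 2).
Class equation: 1 + 2 + 1 + 2 + 1 + 1 + 2 + 2 + 2 + 2 = 16 = |G|. So G has 10 conjugacy classes.

Answer: 10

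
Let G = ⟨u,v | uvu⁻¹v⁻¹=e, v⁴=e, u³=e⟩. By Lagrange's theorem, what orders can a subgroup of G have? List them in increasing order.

|G| = 12 = 2² · 3. By Lagrange's theorem the order of any subgroup divides 12; the divisors of 12 are 1, 2, 3, 4, 6, 12.

Answer: 1, 2, 3, 4, 6, 12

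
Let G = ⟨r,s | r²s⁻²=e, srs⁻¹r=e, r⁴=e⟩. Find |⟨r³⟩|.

|⟨r³⟩| equals the order of r³. Compute successive powers until reaching e:
  (r³)¹ = r³, (r³)² = r², (r³)³ = r, (r³)⁴ = e.
The smallest positive k with (r³)ᵏ = e is 4, so |⟨r³⟩| = 4.

Answer: 4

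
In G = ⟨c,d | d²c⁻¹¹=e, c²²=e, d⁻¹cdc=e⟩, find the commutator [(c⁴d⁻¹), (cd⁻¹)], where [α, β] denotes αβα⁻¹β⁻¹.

[(c⁴d⁻¹), (cd⁻¹)] = (c⁴d⁻¹)·(cd⁻¹)·(c⁴d⁻¹)⁻¹·(cd⁻¹)⁻¹.
  (c⁴d⁻¹) · (cd⁻¹) = c¹⁴
  (c¹⁴) · (c⁴d) = c⁷d⁻¹
  (c⁷d⁻¹) · (cd) = c⁶

Answer: c⁶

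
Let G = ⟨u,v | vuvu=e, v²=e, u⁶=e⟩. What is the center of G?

An element z ∈ Z(G) iff z commutes with every generator.
For example u³ is central: (u³)·u = u⁴ = u·(u³); (u³)·v = u³v = v·(u³).
Whereas u ∉ Z(G) since u·v = uv ≠ u⁵v = v·u.
Checking each of the 12 elements this way gives Z(G) = {e, u³}, of order 2.

Answer: {e, u³}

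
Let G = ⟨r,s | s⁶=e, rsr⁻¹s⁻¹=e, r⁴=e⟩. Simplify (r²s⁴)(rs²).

Compute (r²s⁴) · (rs²) by multiplying left to right and reducing via the relations at each step:
  (r²s⁴) · r = r³s⁴
  (r³s⁴) · s² = r³

Answer: r³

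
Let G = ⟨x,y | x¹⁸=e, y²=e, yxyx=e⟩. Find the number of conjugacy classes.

The conjugacy classes (representative and size) are:
  [e] (size 1), [x] (size 2), [x²] (size 2), [x³] (size 2), [x¹⁴] (size 2), [x⁵] (size 2), [x¹²] (size 2), [x⁷] (size 2), [x¹⁰] (size 2), [x⁹] (size 1), [x¹⁰y] (size 9), [xy] (size 9).
Class equation: 1 + 2 + 2 + 2 + 2 + 2 + 2 + 2 + 2 + 1 + 9 + 9 = 36 = |G|. So G has 12 conjugacy classes.

Answer: 12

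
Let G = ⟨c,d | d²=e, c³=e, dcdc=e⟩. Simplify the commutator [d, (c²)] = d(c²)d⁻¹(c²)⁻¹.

[d, (c²)] = d·(c²)·d⁻¹·(c²)⁻¹.
  d · (c²) = cd
  (cd) · d = c
  c · c = c²

Answer: c²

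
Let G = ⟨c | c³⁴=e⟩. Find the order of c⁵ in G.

Compute successive powers until reaching e:
  (c⁵)¹ = c⁵, (c⁵)² = c¹⁰, (c⁵)³ = c¹⁵, (c⁵)⁴ = c²⁰, (c⁵)⁵ = c²⁵, (c⁵)⁶ = c³⁰, (c⁵)⁷ = c, (c⁵)⁸ = c⁶, (c⁵)⁹ = c¹¹, (c⁵)¹⁰ = c¹⁶, (c⁵)¹¹ = c²¹, (c⁵)¹² = c²⁶, (c⁵)¹³ = c³¹, (c⁵)¹⁴ = c², (c⁵)¹⁵ = c⁷, (c⁵)¹⁶ = c¹², (c⁵)¹⁷ = c¹⁷, (c⁵)¹⁸ = c²², (c⁵)¹⁹ = c²⁷, (c⁵)²⁰ = c³², (c⁵)²¹ = c³, (c⁵)²² = c⁸, (c⁵)²³ = c¹³, (c⁵)²⁴ = c¹⁸, (c⁵)²⁵ = c²³, (c⁵)²⁶ = c²⁸, (c⁵)²⁷ = c³³, (c⁵)²⁸ = c⁴, (c⁵)²⁹ = c⁹, (c⁵)³⁰ = c¹⁴, (c⁵)³¹ = c¹⁹, (c⁵)³² = c²⁴, (c⁵)³³ = c²⁹, (c⁵)³⁴ = e.
The smallest positive k with (c⁵)ᵏ = e is 34.

Answer: 34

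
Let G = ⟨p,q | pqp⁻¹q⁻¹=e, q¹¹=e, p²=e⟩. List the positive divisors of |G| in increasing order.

|G| = 22 = 2 · 11. By Lagrange's theorem the order of any subgroup divides 22; the divisors of 22 are 1, 2, 11, 22.

Answer: 1, 2, 11, 22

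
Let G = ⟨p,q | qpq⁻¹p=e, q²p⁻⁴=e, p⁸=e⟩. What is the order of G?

Enumerate words in the generators, reducing via the relations: the distinct elements are
  {e, p, q, pq, p², p³, p⁴, p⁵, p⁶, p⁷, p²q, p³q, q⁻¹, pq⁻¹, p²q⁻¹, p³q⁻¹}.
No further products give new elements, so |G| = 16.

Answer: 16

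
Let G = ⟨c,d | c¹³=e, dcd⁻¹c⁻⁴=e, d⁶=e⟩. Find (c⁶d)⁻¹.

The order of (c⁶d) is 6 (smallest k with (c⁶d)ᵏ = e), so (c⁶d)⁻¹ = (c⁶d)⁵ = c⁵d⁵.
Check: (c⁶d) · (c⁵d⁵) → (c⁶d) · c⁵ = d;   d · d⁵ = e, giving e as required.

Answer: c⁵d⁵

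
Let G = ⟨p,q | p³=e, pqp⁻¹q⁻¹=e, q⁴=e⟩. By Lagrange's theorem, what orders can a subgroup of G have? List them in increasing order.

|G| = 12 = 2² · 3. By Lagrange's theorem the order of any subgroup divides 12; the divisors of 12 are 1, 2, 3, 4, 6, 12.

Answer: 1, 2, 3, 4, 6, 12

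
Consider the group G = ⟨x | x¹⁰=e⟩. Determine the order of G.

G is generated by a single element, so G is cyclic. The relator gives x¹⁰ = e and no smaller power is forced to be e, so the 10 powers {e, x, x², x³, x⁴, x⁵, x⁶, x⁷, x⁸, x⁹} are distinct. Hence |G| = 10.

Answer: 10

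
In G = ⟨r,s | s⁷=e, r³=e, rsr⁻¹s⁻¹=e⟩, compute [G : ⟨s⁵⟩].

First find ord(s⁵) by computing successive powers:
  (s⁵)¹ = s⁵, (s⁵)² = s³, (s⁵)³ = s, (s⁵)⁴ = s⁶, (s⁵)⁵ = s⁴, (s⁵)⁶ = s², (s⁵)⁷ = e.
So |⟨s⁵⟩| = ord(s⁵) = 7. With |G| = 21, by Lagrange [G : ⟨s⁵⟩] = 21/7 = 3.

Answer: 3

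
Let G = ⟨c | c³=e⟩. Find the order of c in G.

Compute successive powers until reaching e:
  c¹ = c, c² = c², c³ = e.
The smallest positive k with cᵏ = e is 3.

Answer: 3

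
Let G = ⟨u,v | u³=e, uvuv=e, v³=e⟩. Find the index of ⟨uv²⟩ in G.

First find ord(uv²) by computing successive powers:
  (uv²)¹ = uv², (uv²)² = vu², (uv²)³ = e.
So |⟨uv²⟩| = ord(uv²) = 3. With |G| = 12, by Lagrange [G : ⟨uv²⟩] = 12/3 = 4.

Answer: 4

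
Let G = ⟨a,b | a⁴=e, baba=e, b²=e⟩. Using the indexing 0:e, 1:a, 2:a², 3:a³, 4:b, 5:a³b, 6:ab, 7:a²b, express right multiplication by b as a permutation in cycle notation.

(0 4)(1 6)(2 7)(3 5)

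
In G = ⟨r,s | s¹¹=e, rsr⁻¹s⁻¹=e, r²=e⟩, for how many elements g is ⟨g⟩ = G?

G is cyclic of order 22. An element generates G iff its order is 22, and a cyclic group of order 22 has exactly φ(22) = 10 such elements.

Answer: 10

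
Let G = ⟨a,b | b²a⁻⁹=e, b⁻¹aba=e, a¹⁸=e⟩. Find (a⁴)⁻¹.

The order of (a⁴) is 9 (smallest k with (a⁴)ᵏ = e), so (a⁴)⁻¹ = (a⁴)⁸ = a¹⁴.
Check: (a⁴) · (a¹⁴) → (a⁴) · a¹⁴ = e, giving e as required.

Answer: a¹⁴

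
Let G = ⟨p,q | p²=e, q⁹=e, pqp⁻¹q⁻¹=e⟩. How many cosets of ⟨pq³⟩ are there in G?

First find ord(pq³) by computing successive powers:
  (pq³)¹ = pq³, (pq³)² = q⁶, (pq³)³ = p, (pq³)⁴ = q³, (pq³)⁵ = pq⁶, (pq³)⁶ = e.
So |⟨pq³⟩| = ord(pq³) = 6. With |G| = 18, by Lagrange [G : ⟨pq³⟩] = 18/6 = 3.

Answer: 3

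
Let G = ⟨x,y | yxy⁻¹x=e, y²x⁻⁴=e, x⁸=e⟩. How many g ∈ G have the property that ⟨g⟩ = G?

⟨g⟩ = G would require ord(g) = |G| = 16, but the maximum element order in G is 8 < 16. So G is not cyclic and no single element generates it: the count is 0.

Answer: 0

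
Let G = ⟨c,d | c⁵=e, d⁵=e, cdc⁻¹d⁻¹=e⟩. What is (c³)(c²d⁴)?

Compute (c³) · (c²d⁴) by multiplying left to right and reducing via the relations at each step:
  (c³) · c² = e
  e · d⁴ = d⁴

Answer: d⁴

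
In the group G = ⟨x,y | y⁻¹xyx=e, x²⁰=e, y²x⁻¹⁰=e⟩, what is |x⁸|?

Compute successive powers until reaching e:
  (x⁸)¹ = x⁸, (x⁸)² = x¹⁶, (x⁸)³ = x⁴, (x⁸)⁴ = x¹², (x⁸)⁵ = e.
The smallest positive k with (x⁸)ᵏ = e is 5.

Answer: 5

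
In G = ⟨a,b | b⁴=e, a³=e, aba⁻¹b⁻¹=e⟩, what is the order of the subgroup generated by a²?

|⟨a²⟩| equals the order of a². Compute successive powers until reaching e:
  (a²)¹ = a², (a²)² = a, (a²)³ = e.
The smallest positive k with (a²)ᵏ = e is 3, so |⟨a²⟩| = 3.

Answer: 3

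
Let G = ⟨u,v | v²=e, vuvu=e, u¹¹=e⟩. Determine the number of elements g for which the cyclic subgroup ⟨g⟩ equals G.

⟨g⟩ = G would require ord(g) = |G| = 22, but the maximum element order in G is 11 < 22. So G is not cyclic and no single element generates it: the count is 0.

Answer: 0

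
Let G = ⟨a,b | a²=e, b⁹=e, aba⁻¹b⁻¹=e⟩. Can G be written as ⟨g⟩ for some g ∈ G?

|G| = 18. The element ab has order 18 (its powers give 18 distinct elements), so ⟨ab⟩ = G and G is cyclic.

Answer: Yes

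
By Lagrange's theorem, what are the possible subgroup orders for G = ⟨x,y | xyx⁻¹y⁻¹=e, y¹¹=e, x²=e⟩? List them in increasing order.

|G| = 22 = 2 · 11. By Lagrange's theorem the order of any subgroup divides 22; the divisors of 22 are 1, 2, 11, 22.

Answer: 1, 2, 11, 22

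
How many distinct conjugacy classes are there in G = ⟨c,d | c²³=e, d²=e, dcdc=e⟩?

The conjugacy classes (representative and size) are:
  [e] (size 1), [c] (size 2), [c²¹] (size 2), [c²⁰] (size 2), [c⁴] (size 2), [c¹⁸] (size 2), [c⁶] (size 2), [c¹⁶] (size 2), [c⁸] (size 2), [c⁹] (size 2), [c¹⁰] (size 2), [c¹²] (size 2), [c¹⁸d] (size 23).
Class equation: 1 + 2 + 2 + 2 + 2 + 2 + 2 + 2 + 2 + 2 + 2 + 2 + 23 = 46 = |G|. So G has 13 conjugacy classes.

Answer: 13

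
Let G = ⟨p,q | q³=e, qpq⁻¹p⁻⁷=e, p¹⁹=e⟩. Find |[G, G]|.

G' = [G, G] is generated by all commutators. The generator-pair commutators are: [p, q] = p¹³.
The subgroup they normally generate is {e, p, p², p³, p⁴, p⁵, p⁶, p⁷, p⁸, p⁹, p¹⁰, p¹¹, p¹², p¹³, p¹⁴, p¹⁵, p¹⁶, p¹⁷, p¹⁸}, of order 19.
Check: |G/G'| = 57/19 = 3 is the order of the abelianisation.

Answer: 19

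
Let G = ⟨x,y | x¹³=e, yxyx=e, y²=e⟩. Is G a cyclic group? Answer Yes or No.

Every cyclic group is abelian. But x·y = xy while y·x = x¹²y, so x·y ≠ y·x and G is not abelian. Hence G is not cyclic.

Answer: No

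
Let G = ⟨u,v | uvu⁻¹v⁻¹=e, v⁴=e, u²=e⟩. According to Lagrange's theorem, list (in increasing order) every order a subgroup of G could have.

|G| = 8 = 2³. By Lagrange's theorem the order of any subgroup divides 8; the divisors of 8 are 1, 2, 4, 8.

Answer: 1, 2, 4, 8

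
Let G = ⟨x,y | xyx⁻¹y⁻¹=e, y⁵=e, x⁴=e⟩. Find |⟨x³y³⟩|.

|⟨x³y³⟩| equals the order of x³y³. Compute successive powers until reaching e:
  (x³y³)¹ = x³y³, (x³y³)² = x²y, (x³y³)³ = xy⁴, (x³y³)⁴ = y², (x³y³)⁵ = x³, (x³y³)⁶ = x²y³, (x³y³)⁷ = xy, (x³y³)⁸ = y⁴, (x³y³)⁹ = x³y², (x³y³)¹⁰ = x², (x³y³)¹¹ = xy³, (x³y³)¹² = y, (x³y³)¹³ = x³y⁴, (x³y³)¹⁴ = x²y², (x³y³)¹⁵ = x, (x³y³)¹⁶ = y³, (x³y³)¹⁷ = x³y, (x³y³)¹⁸ = x²y⁴, (x³y³)¹⁹ = xy², (x³y³)²⁰ = e.
The smallest positive k with (x³y³)ᵏ = e is 20, so |⟨x³y³⟩| = 20.

Answer: 20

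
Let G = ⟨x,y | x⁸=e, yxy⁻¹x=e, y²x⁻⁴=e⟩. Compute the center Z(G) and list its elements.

An element z ∈ Z(G) iff z commutes with every generator.
For example x⁴ is central: (x⁴)·x = x⁵ = x·(x⁴); (x⁴)·y = y⁻¹ = y·(x⁴).
Whereas x ∉ Z(G) since x·y = xy ≠ x³y⁻¹ = y·x.
Checking each of the 16 elements this way gives Z(G) = {e, x⁴}, of order 2.

Answer: {e, x⁴}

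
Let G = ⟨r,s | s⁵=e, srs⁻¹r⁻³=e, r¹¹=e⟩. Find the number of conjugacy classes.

The conjugacy classes (representative and size) are:
  [e] (size 1), [r³] (size 5), [r⁶] (size 5), [r⁷s] (size 11), [r⁹s²] (size 11), [r⁷s³] (size 11), [r⁷s⁴] (size 11).
Class equation: 1 + 5 + 5 + 11 + 11 + 11 + 11 = 55 = |G|. So G has 7 conjugacy classes.

Answer: 7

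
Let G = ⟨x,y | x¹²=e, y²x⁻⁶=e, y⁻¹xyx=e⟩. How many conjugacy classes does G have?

The conjugacy classes (representative and size) are:
  [e] (size 1), [x¹¹] (size 2), [x²] (size 2), [x⁹] (size 2), [x⁴] (size 2), [x⁵] (size 2), [x⁶] (size 1), [x²y] (size 6), [xy] (size 6).
Class equation: 1 + 2 + 2 + 2 + 2 + 2 + 1 + 6 + 6 = 24 = |G|. So G has 9 conjugacy classes.

Answer: 9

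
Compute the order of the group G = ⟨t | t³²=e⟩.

G is generated by a single element, so G is cyclic. The relator gives t³² = e and no smaller power is forced to be e, so the 32 powers {e, t, t², t³, t⁴, t⁵, t⁶, t⁷, t⁸, t⁹, t²², t²³, t²¹, t²⁰, t²⁴, t²⁵, t²⁶, t²⁷, t²⁸, t²⁹, t³¹, t³⁰, t¹², t¹³, t¹¹, t¹⁰, t¹⁴, t¹⁵, t¹⁶, t¹⁷, t¹⁸, t¹⁹} are distinct. Hence |G| = 32.

Answer: 32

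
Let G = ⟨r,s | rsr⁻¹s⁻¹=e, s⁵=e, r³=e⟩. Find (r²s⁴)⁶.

Compute successive powers of (r²s⁴), reducing at each step:
  (r²s⁴)²: (r²s⁴) · r² = rs⁴;   (rs⁴) · s⁴ = rs³
  (r²s⁴)³: (rs³) · r² = s³;   (s³) · s⁴ = s²
  (r²s⁴)⁴: (s²) · r² = r²s²;   (r²s²) · s⁴ = r²s
  (r²s⁴)⁵: (r²s) · r² = rs;   (rs) · s⁴ = r
  (r²s⁴)⁶: r · r² = e;   e · s⁴ = s⁴

Answer: s⁴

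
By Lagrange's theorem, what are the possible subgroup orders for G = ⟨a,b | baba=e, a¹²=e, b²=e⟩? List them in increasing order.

|G| = 24 = 2³ · 3. By Lagrange's theorem the order of any subgroup divides 24; the divisors of 24 are 1, 2, 3, 4, 6, 8, 12, 24.

Answer: 1, 2, 3, 4, 6, 8, 12, 24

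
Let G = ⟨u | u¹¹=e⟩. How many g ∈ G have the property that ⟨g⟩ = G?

G is cyclic of order 11. An element generates G iff its order is 11, and a cyclic group of order 11 has exactly φ(11) = 10 such elements.

Answer: 10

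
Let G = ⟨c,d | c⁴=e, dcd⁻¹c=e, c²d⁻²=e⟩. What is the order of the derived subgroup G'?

G' = [G, G] is generated by all commutators. The generator-pair commutators are: [c, d] = c².
The subgroup they normally generate is {e, c²}, of order 2.
Check: |G/G'| = 8/2 = 4 is the order of the abelianisation.

Answer: 2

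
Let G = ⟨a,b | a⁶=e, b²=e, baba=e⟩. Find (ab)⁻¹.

The order of (ab) is 2 (smallest k with (ab)ᵏ = e), so (ab)⁻¹ = (ab)¹ = ab.
Check: (ab) · (ab) → (ab) · a = b;   b · b = e, giving e as required.

Answer: ab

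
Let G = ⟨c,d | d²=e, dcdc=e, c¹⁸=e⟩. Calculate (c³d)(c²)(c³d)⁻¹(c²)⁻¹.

[(c³d), (c²)] = (c³d)·(c²)·(c³d)⁻¹·(c²)⁻¹.
  (c³d) · (c²) = cd
  (cd) · (c³d) = c¹⁶
  (c¹⁶) · (c¹⁶) = c¹⁴

Answer: c¹⁴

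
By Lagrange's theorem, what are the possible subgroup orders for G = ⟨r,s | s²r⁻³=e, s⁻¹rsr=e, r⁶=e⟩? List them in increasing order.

|G| = 12 = 2² · 3. By Lagrange's theorem the order of any subgroup divides 12; the divisors of 12 are 1, 2, 3, 4, 6, 12.

Answer: 1, 2, 3, 4, 6, 12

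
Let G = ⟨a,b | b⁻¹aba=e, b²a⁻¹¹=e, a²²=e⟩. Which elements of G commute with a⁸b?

⟨a⁸b⟩ ⊆ C_G(a⁸b) since powers of a⁸b commute with a⁸b; so |C_G(a⁸b)| ≥ |⟨a⁸b⟩| = 4.
By orbit–stabilizer, |C_G(a⁸b)| = |G| / |conj. class of a⁸b| = 44 / 11 = 4.
The 4 elements commuting with a⁸b are {e, a¹¹, a⁸b, a⁸b⁻¹}.

Answer: {e, a¹¹, a⁸b, a⁸b⁻¹}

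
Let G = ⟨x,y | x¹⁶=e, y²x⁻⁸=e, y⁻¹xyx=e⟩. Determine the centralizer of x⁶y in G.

⟨x⁶y⟩ ⊆ C_G(x⁶y) since powers of x⁶y commute with x⁶y; so |C_G(x⁶y)| ≥ |⟨x⁶y⟩| = 4.
By orbit–stabilizer, |C_G(x⁶y)| = |G| / |conj. class of x⁶y| = 32 / 8 = 4.
The 4 elements commuting with x⁶y are {e, x⁸, x⁶y, x⁶y⁻¹}.

Answer: {e, x⁸, x⁶y, x⁶y⁻¹}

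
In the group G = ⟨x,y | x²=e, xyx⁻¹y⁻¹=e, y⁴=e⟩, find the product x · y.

Compute x · y by multiplying left to right and reducing via the relations at each step:
  x · y = xy

Answer: xy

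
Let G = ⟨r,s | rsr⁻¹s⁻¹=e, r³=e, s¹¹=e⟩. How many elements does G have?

Enumerate words in the generators, reducing via the relations: the distinct elements are
  {e, r, s, rs, r², s², s³, s⁴, s⁵, s⁶, s⁷, s⁸, s⁹, rs², rs³, rs⁴, rs⁵, rs⁶, rs⁷, rs⁸, rs⁹, r²s, s¹⁰, rs¹⁰, r²s², r²s³, r²s⁴, r²s⁵, r²s⁶, r²s⁷, r²s⁸, r²s⁹, r²s¹⁰}.
No further products give new elements, so |G| = 33.

Answer: 33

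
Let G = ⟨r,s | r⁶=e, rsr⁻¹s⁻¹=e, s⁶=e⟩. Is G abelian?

Each pair of generators commutes: r·s = rs = s·r. Since the generators pairwise commute, every element of G commutes with every other, so G is abelian.

Answer: Yes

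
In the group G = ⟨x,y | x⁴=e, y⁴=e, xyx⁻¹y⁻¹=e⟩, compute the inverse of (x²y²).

The order of (x²y²) is 2 (smallest k with (x²y²)ᵏ = e), so (x²y²)⁻¹ = (x²y²)¹ = x²y².
Check: (x²y²) · (x²y²) → (x²y²) · x² = y²;   (y²) · y² = e, giving e as required.

Answer: x²y²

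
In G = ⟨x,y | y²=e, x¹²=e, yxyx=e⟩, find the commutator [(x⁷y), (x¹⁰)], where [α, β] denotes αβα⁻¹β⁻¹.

[(x⁷y), (x¹⁰)] = (x⁷y)·(x¹⁰)·(x⁷y)⁻¹·(x¹⁰)⁻¹.
  (x⁷y) · (x¹⁰) = x⁹y
  (x⁹y) · (x⁷y) = x²
  (x²) · (x²) = x⁴

Answer: x⁴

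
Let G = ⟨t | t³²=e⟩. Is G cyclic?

|G| = 32. The element t has order 32 (its powers give 32 distinct elements), so ⟨t⟩ = G and G is cyclic.

Answer: Yes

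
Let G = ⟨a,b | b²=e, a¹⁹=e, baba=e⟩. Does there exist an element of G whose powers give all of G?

Every cyclic group is abelian. But a·b = ab while b·a = a¹⁸b, so a·b ≠ b·a and G is not abelian. Hence G is not cyclic.

Answer: No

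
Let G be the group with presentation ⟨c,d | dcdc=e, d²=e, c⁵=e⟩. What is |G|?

Enumerate words in the generators, reducing via the relations: the distinct elements are
  {c, d, e, cd, c², c³, c⁴, c²d, c³d, c⁴d}.
No further products give new elements, so |G| = 10.

Answer: 10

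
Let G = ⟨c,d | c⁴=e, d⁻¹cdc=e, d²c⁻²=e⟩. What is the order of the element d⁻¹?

Compute successive powers until reaching e:
  (d⁻¹)¹ = d⁻¹, (d⁻¹)² = c², (d⁻¹)³ = d, (d⁻¹)⁴ = e.
The smallest positive k with (d⁻¹)ᵏ = e is 4.

Answer: 4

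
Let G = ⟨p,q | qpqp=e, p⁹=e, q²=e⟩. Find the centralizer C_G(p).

⟨p⟩ ⊆ C_G(p) since powers of p commute with p; so |C_G(p)| ≥ |⟨p⟩| = 9.
By orbit–stabilizer, |C_G(p)| = |G| / |conj. class of p| = 18 / 2 = 9.
The 9 elements commuting with p are {e, p, p², p³, p⁴, p⁵, p⁶, p⁷, p⁸}.

Answer: {e, p, p², p³, p⁴, p⁵, p⁶, p⁷, p⁸}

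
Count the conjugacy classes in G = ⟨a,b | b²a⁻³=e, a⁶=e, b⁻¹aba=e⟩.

The conjugacy classes (representative and size) are:
  [e] (size 1), [a] (size 2), [a²] (size 2), [a³] (size 1), [ab⁻¹] (size 3), [a²b⁻¹] (size 3).
Class equation: 1 + 2 + 2 + 1 + 3 + 3 = 12 = |G|. So G has 6 conjugacy classes.

Answer: 6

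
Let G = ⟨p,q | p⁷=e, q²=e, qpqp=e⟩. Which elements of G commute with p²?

⟨p²⟩ ⊆ C_G(p²) since powers of p² commute with p²; so |C_G(p²)| ≥ |⟨p²⟩| = 7.
By orbit–stabilizer, |C_G(p²)| = |G| / |conj. class of p²| = 14 / 2 = 7.
The 7 elements commuting with p² are {e, p, p², p³, p⁴, p⁵, p⁶}.

Answer: {e, p, p², p³, p⁴, p⁵, p⁶}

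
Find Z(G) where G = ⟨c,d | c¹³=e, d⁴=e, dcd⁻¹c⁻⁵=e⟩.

An element z ∈ Z(G) iff z commutes with every generator.
For example e is central: e·c = c = c·e; e·d = d = d·e.
Whereas c ∉ Z(G) since c·d = cd ≠ c⁵d = d·c.
Checking each of the 52 elements this way gives Z(G) = {e}, of order 1.

Answer: {e}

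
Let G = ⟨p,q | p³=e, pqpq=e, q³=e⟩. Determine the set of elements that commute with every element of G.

An element z ∈ Z(G) iff z commutes with every generator.
For example e is central: e·p = p = p·e; e·q = q = q·e.
Whereas p ∉ Z(G) since p·q = pq ≠ p²q² = q·p.
Checking each of the 12 elements this way gives Z(G) = {e}, of order 1.

Answer: {e}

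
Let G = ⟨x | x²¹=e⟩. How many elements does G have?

G is generated by a single element, so G is cyclic. The relator gives x²¹ = e and no smaller power is forced to be e, so the 21 powers {e, x, x², x³, x⁴, x⁵, x⁶, x⁷, x⁸, x⁹, x²⁰, x¹², x¹³, x¹¹, x¹⁰, x¹⁴, x¹⁵, x¹⁶, x¹⁷, x¹⁸, x¹⁹} are distinct. Hence |G| = 21.

Answer: 21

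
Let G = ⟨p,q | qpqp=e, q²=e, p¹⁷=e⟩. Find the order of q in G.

Compute successive powers until reaching e:
  q¹ = q, q² = e.
The smallest positive k with qᵏ = e is 2.

Answer: 2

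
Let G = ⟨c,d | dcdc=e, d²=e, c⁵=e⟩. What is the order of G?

Enumerate words in the generators, reducing via the relations: the distinct elements are
  {c, d, e, cd, c², c³, c⁴, c²d, c³d, c⁴d}.
No further products give new elements, so |G| = 10.

Answer: 10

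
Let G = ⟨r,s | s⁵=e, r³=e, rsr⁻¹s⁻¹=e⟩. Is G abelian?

Each pair of generators commutes: r·s = rs = s·r. Since the generators pairwise commute, every element of G commutes with every other, so G is abelian.

Answer: Yes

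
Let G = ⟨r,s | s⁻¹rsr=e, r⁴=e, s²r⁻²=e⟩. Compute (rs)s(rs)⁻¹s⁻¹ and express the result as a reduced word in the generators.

[(rs), s] = (rs)·s·(rs)⁻¹·s⁻¹.
  (rs) · s = r³
  (r³) · (rs⁻¹) = s⁻¹
  (s⁻¹) · (s⁻¹) = r²

Answer: r²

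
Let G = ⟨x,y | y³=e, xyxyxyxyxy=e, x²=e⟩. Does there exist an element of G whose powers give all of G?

Every cyclic group is abelian. But x·y = xy while y·x = yx, so x·y ≠ y·x and G is not abelian. Hence G is not cyclic.

Answer: No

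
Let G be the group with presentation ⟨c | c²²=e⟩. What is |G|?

G is generated by a single element, so G is cyclic. The relator gives c²² = e and no smaller power is forced to be e, so the 22 powers {c, e, c², c³, c⁴, c⁵, c⁶, c⁷, c⁸, c⁹, c²¹, c²⁰, c¹², c¹³, c¹¹, c¹⁰, c¹⁴, c¹⁵, c¹⁶, c¹⁷, c¹⁸, c¹⁹} are distinct. Hence |G| = 22.

Answer: 22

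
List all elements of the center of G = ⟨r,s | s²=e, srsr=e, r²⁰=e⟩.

An element z ∈ Z(G) iff z commutes with every generator.
For example r¹⁰ is central: (r¹⁰)·r = r¹¹ = r·(r¹⁰); (r¹⁰)·s = r¹⁰s = s·(r¹⁰).
Whereas r ∉ Z(G) since r·s = rs ≠ r¹⁹s = s·r.
Checking each of the 40 elements this way gives Z(G) = {e, r¹⁰}, of order 2.

Answer: {e, r¹⁰}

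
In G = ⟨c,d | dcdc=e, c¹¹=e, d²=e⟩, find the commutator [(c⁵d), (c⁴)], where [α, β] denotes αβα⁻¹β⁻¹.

[(c⁵d), (c⁴)] = (c⁵d)·(c⁴)·(c⁵d)⁻¹·(c⁴)⁻¹.
  (c⁵d) · (c⁴) = cd
  (cd) · (c⁵d) = c⁷
  (c⁷) · (c⁷) = c³

Answer: c³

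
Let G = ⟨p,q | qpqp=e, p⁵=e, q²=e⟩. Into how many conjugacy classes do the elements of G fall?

The conjugacy classes (representative and size) are:
  [e] (size 1), [p] (size 2), [p²] (size 2), [q] (size 5).
Class equation: 1 + 2 + 2 + 5 = 10 = |G|. So G has 4 conjugacy classes.

Answer: 4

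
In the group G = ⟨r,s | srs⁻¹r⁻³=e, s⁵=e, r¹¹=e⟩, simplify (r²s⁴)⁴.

Compute successive powers of (r²s⁴), reducing at each step:
  (r²s⁴)²: (r²s⁴) · r² = r¹⁰s⁴;   (r¹⁰s⁴) · s⁴ = r¹⁰s³
  (r²s⁴)³: (r¹⁰s³) · r² = r⁹s³;   (r⁹s³) · s⁴ = r⁹s²
  (r²s⁴)⁴: (r⁹s²) · r² = r⁵s²;   (r⁵s²) · s⁴ = r⁵s

Answer: r⁵s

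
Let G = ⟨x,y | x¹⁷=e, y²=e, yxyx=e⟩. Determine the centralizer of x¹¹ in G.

⟨x¹¹⟩ ⊆ C_G(x¹¹) since powers of x¹¹ commute with x¹¹; so |C_G(x¹¹)| ≥ |⟨x¹¹⟩| = 17.
By orbit–stabilizer, |C_G(x¹¹)| = |G| / |conj. class of x¹¹| = 34 / 2 = 17.
The 17 elements commuting with x¹¹ are {e, x, x², x³, x⁴, x⁵, x⁶, x⁷, x⁸, x⁹, x¹⁰, x¹¹, x¹², x¹³, x¹⁴, x¹⁵, x¹⁶}.

Answer: {e, x, x², x³, x⁴, x⁵, x⁶, x⁷, x⁸, x⁹, x¹⁰, x¹¹, x¹², x¹³, x¹⁴, x¹⁵, x¹⁶}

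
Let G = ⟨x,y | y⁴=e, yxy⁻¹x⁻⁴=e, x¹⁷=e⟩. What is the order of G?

Enumerate words in the generators, reducing via the relations: the distinct elements are
  {e, x, y, xy, x², x³, x⁴, x⁵, x⁶, x⁷, x⁸, x⁹, y², y³, xy², xy³, x²y, x³y, x¹², x¹³, x¹¹, x¹⁰, x¹⁴, x¹⁵, x¹⁶, x⁴y, x⁵y, x⁶y, x⁷y, x⁸y, x⁹y, x²y², x²y³, x³y², x³y³, x¹²y, x¹³y, x¹¹y, x¹⁰y, x¹⁴y, x¹⁵y, x¹⁶y, x⁴y², x⁴y³, x⁵y², x⁵y³, x⁶y², x⁶y³, x⁷y², x⁷y³, x⁸y², x⁸y³, x⁹y², x⁹y³, x¹²y², x¹²y³, x¹³y², x¹³y³, x¹¹y², x¹¹y³, x¹⁰y², x¹⁰y³, x¹⁴y², x¹⁴y³, x¹⁵y², x¹⁵y³, x¹⁶y², x¹⁶y³}.
No further products give new elements, so |G| = 68.

Answer: 68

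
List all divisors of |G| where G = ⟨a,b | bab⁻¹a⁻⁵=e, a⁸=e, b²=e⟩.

|G| = 16 = 2⁴. By Lagrange's theorem the order of any subgroup divides 16; the divisors of 16 are 1, 2, 4, 8, 16.

Answer: 1, 2, 4, 8, 16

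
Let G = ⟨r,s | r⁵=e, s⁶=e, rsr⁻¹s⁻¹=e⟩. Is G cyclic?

|G| = 30. The element rs has order 30 (its powers give 30 distinct elements), so ⟨rs⟩ = G and G is cyclic.

Answer: Yes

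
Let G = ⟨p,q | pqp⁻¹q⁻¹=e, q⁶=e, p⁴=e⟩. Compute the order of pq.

Compute successive powers until reaching e:
  (pq)¹ = pq, (pq)² = p²q², (pq)³ = p³q³, (pq)⁴ = q⁴, (pq)⁵ = pq⁵, (pq)⁶ = p², (pq)⁷ = p³q, (pq)⁸ = q², (pq)⁹ = pq³, (pq)¹⁰ = p²q⁴, (pq)¹¹ = p³q⁵, (pq)¹² = e.
The smallest positive k with (pq)ᵏ = e is 12.

Answer: 12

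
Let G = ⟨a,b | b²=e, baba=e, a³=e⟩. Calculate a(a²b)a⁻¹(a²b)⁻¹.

[a, (a²b)] = a·(a²b)·a⁻¹·(a²b)⁻¹.
  a · (a²b) = b
  b · (a²) = ab
  (ab) · (a²b) = a²

Answer: a²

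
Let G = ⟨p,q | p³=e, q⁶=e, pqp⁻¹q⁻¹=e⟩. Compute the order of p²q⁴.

Compute successive powers until reaching e:
  (p²q⁴)¹ = p²q⁴, (p²q⁴)² = pq², (p²q⁴)³ = e.
The smallest positive k with (p²q⁴)ᵏ = e is 3.

Answer: 3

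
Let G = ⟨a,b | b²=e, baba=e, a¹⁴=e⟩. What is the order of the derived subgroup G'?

G' = [G, G] is generated by all commutators. The generator-pair commutators are: [a, b] = a².
The subgroup they normally generate is {e, a², a⁴, a⁶, a⁸, a¹⁰, a¹²}, of order 7.
Check: |G/G'| = 28/7 = 4 is the order of the abelianisation.

Answer: 7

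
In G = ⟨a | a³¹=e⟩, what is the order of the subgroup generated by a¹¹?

|⟨a¹¹⟩| equals the order of a¹¹. Compute successive powers until reaching e:
  (a¹¹)¹ = a¹¹, (a¹¹)² = a²², (a¹¹)³ = a², (a¹¹)⁴ = a¹³, (a¹¹)⁵ = a²⁴, (a¹¹)⁶ = a⁴, (a¹¹)⁷ = a¹⁵, (a¹¹)⁸ = a²⁶, (a¹¹)⁹ = a⁶, (a¹¹)¹⁰ = a¹⁷, (a¹¹)¹¹ = a²⁸, (a¹¹)¹² = a⁸, (a¹¹)¹³ = a¹⁹, (a¹¹)¹⁴ = a³⁰, (a¹¹)¹⁵ = a¹⁰, (a¹¹)¹⁶ = a²¹, (a¹¹)¹⁷ = a, (a¹¹)¹⁸ = a¹², (a¹¹)¹⁹ = a²³, (a¹¹)²⁰ = a³, (a¹¹)²¹ = a¹⁴, (a¹¹)²² = a²⁵, (a¹¹)²³ = a⁵, (a¹¹)²⁴ = a¹⁶, (a¹¹)²⁵ = a²⁷, (a¹¹)²⁶ = a⁷, (a¹¹)²⁷ = a¹⁸, (a¹¹)²⁸ = a²⁹, (a¹¹)²⁹ = a⁹, (a¹¹)³⁰ = a²⁰, (a¹¹)³¹ = e.
The smallest positive k with (a¹¹)ᵏ = e is 31, so |⟨a¹¹⟩| = 31.

Answer: 31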